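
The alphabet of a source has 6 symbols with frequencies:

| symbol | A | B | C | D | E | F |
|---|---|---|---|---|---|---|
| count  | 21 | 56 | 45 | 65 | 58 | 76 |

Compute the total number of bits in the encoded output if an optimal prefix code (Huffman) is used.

822

Build the Huffman tree bottom-up:
A(21) + C(45) → 66
B(56) + E(58) → 114
D(65) + 66 → 131
F(76) + 114 → 190
131 + 190 → 321
The encoded length is the sum of every internal node's weight: 66 + 114 + 131 + 190 + 321 = 822 bits.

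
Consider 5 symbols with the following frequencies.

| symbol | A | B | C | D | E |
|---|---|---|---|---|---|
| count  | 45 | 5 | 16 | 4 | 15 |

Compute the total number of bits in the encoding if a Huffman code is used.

158

Build the Huffman tree bottom-up:
merge D(4) and B(5): 9
merge 9 and E(15): 24
merge C(16) and 24: 40
merge 40 and A(45): 85
Total encoded bits = sum of merged weights = 9 + 24 + 40 + 85 = 158.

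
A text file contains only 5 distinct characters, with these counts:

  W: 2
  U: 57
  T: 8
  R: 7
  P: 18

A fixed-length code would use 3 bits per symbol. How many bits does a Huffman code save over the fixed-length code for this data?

Fixed-length: 3 bits × 92 symbols = 276 bits.
Huffman merges:
merge W(2) and R(7): 9
merge T(8) and 9: 17
merge 17 and P(18): 35
merge 35 and U(57): 92
Huffman total = 9 + 17 + 35 + 92 = 153 bits.
Saving = 276 − 153 = 123 bits.

123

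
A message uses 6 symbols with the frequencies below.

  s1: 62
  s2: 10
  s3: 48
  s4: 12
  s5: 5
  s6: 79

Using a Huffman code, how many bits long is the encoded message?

Build the Huffman tree bottom-up:
combine s5(5), s2(10) → 15
combine s4(12), 15 → 27
combine 27, s3(48) → 75
combine s1(62), 75 → 137
combine s6(79), 137 → 216
Each symbol's bit-cost is frequency × depth; summing gives 470 bits (equivalently 15 + 27 + 75 + 137 + 216).

470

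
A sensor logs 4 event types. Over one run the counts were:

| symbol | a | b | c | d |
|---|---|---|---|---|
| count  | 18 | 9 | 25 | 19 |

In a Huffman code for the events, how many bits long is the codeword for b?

Huffman merges, smallest pair first:
b(9) + a(18) → 27
d(19) + c(25) → 44
27 + 44 → 71
b's leaf is at depth 2, giving a 2-bit codeword.

2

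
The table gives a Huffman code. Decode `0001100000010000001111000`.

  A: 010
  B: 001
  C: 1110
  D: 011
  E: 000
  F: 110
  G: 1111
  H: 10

EFEBEEGE

Read left to right; each codeword is recognised as soon as it completes (prefix code):
  000→E | 110→F | 000→E | 001→B | 000→E | 000→E | 1111→G | 000→E
Decoded message: EFEBEEGE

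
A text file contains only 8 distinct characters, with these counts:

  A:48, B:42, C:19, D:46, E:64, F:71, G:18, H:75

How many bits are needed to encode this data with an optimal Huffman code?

1111

Build the Huffman tree bottom-up:
merge G(18) and C(19): 37
merge 37 and B(42): 79
merge D(46) and A(48): 94
merge E(64) and F(71): 135
merge H(75) and 79: 154
merge 94 and 135: 229
merge 154 and 229: 383
Each symbol's bit-cost is frequency × depth; summing gives 1111 bits (equivalently 37 + 79 + 94 + 135 + 154 + 229 + 383).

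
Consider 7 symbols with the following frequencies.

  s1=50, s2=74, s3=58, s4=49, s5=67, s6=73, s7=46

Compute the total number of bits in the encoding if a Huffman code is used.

Merge the two smallest weights repeatedly:
combine s7(46), s4(49) → 95
combine s1(50), s3(58) → 108
combine s5(67), s6(73) → 140
combine s2(74), 95 → 169
combine 108, 140 → 248
combine 169, 248 → 417
Total encoded bits = sum of merged weights = 95 + 108 + 140 + 169 + 248 + 417 = 1177.

1177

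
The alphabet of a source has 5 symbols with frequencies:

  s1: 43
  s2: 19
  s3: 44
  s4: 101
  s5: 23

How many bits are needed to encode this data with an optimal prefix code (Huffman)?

486

Merge the two smallest weights repeatedly:
combine s2(19), s5(23) → 42
combine 42, s1(43) → 85
combine s3(44), 85 → 129
combine s4(101), 129 → 230
The encoded length is the sum of every internal node's weight: 42 + 85 + 129 + 230 = 486 bits.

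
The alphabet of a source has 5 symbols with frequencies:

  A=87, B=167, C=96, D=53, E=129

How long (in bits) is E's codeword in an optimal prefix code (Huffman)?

Repeatedly merge the two smallest:
merge D(53) and A(87): 140
merge C(96) and E(129): 225
merge 140 and B(167): 307
merge 225 and 307: 532
E sits 2 levels below the root, so its codeword is 2 bits.

2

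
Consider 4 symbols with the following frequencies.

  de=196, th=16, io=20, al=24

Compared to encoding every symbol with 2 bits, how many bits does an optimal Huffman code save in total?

160

Fixed-length: 2 bits × 256 symbols = 512 bits.
Huffman merges:
combine th(16), io(20) → 36
combine al(24), 36 → 60
combine 60, de(196) → 256
Huffman total = 36 + 60 + 256 = 352 bits.
Saving = 512 − 352 = 160 bits.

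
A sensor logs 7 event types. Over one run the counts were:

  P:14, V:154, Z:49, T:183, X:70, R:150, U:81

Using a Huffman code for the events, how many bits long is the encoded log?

1812

Greedily combine the two least-frequent nodes:
merge P(14) and Z(49): 63
merge 63 and X(70): 133
merge U(81) and 133: 214
merge R(150) and V(154): 304
merge T(183) and 214: 397
merge 304 and 397: 701
The encoded length is the sum of every internal node's weight: 63 + 133 + 214 + 304 + 397 + 701 = 1812 bits.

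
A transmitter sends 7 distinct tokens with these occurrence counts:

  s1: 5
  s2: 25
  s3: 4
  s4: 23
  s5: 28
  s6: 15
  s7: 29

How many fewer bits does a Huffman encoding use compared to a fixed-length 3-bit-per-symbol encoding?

Fixed-length: 3 bits × 129 symbols = 387 bits.
Huffman merges:
combine s3(4), s1(5) → 9
combine 9, s6(15) → 24
combine s4(23), 24 → 47
combine s2(25), s5(28) → 53
combine s7(29), 47 → 76
combine 53, 76 → 129
Huffman total = 9 + 24 + 47 + 53 + 76 + 129 = 338 bits.
Saving = 387 − 338 = 49 bits.

49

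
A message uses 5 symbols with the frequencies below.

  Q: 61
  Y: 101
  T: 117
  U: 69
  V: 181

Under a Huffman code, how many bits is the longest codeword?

Merge the two lowest-weight nodes at each step:
Q(61) + U(69) → 130
Y(101) + T(117) → 218
130 + V(181) → 311
218 + 311 → 529
The rarest symbols sit at the bottom; the longest codeword is 3 bits.

3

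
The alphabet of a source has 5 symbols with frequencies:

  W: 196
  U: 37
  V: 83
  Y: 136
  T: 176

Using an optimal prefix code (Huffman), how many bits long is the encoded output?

Merge the two smallest weights repeatedly:
U(37) + V(83) → 120
120 + Y(136) → 256
T(176) + W(196) → 372
256 + 372 → 628
The encoded length is the sum of every internal node's weight: 120 + 256 + 372 + 628 = 1376 bits.

1376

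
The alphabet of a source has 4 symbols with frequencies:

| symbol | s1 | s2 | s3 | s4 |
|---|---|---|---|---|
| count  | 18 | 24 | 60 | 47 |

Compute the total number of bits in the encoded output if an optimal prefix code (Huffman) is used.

280

Greedily combine the two least-frequent nodes:
merge s1(18) and s2(24): 42
merge 42 and s4(47): 89
merge s3(60) and 89: 149
Total encoded bits = sum of merged weights = 42 + 89 + 149 = 280.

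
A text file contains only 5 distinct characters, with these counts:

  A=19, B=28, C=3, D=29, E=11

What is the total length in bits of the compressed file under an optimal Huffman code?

194

Build the Huffman tree bottom-up:
merge C(3) and E(11): 14
merge 14 and A(19): 33
merge B(28) and D(29): 57
merge 33 and 57: 90
Each symbol's bit-cost is frequency × depth; summing gives 194 bits (equivalently 14 + 33 + 57 + 90).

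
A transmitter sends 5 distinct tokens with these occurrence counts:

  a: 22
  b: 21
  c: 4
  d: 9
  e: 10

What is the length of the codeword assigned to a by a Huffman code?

Build the tree from the bottom:
c(4) + d(9) → 13
e(10) + 13 → 23
b(21) + a(22) → 43
23 + 43 → 66
a sits 2 levels below the root, so its codeword is 2 bits.

2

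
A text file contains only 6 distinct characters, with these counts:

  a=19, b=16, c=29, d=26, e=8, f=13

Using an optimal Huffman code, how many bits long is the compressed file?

278

Greedily combine the two least-frequent nodes:
combine e(8), f(13) → 21
combine b(16), a(19) → 35
combine 21, d(26) → 47
combine c(29), 35 → 64
combine 47, 64 → 111
Total encoded bits = sum of merged weights = 21 + 35 + 47 + 64 + 111 = 278.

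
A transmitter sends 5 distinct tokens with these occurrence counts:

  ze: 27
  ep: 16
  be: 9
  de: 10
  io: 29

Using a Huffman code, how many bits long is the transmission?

201

Build the Huffman tree bottom-up:
combine be(9), de(10) → 19
combine ep(16), 19 → 35
combine ze(27), io(29) → 56
combine 35, 56 → 91
Each symbol's bit-cost is frequency × depth; summing gives 201 bits (equivalently 19 + 35 + 56 + 91).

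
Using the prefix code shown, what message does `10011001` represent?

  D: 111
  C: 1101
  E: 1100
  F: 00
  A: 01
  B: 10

Read left to right; each codeword is recognised as soon as it completes (prefix code):
  10→B | 01→A | 10→B | 01→A
Decoded message: BABA

BABA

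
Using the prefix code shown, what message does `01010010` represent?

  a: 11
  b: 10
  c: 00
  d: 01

Read left to right; each codeword is recognised as soon as it completes (prefix code):
  01→d | 01→d | 00→c | 10→b
Decoded message: ddcb

ddcb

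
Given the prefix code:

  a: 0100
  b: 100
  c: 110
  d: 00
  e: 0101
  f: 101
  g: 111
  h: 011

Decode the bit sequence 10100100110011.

fdbch

Read left to right; each codeword is recognised as soon as it completes (prefix code):
  101→f | 00→d | 100→b | 110→c | 011→h
Decoded message: fdbch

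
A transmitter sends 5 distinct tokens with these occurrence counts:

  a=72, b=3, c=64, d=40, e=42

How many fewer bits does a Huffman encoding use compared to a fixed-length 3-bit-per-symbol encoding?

178

Fixed-length: 3 bits × 221 symbols = 663 bits.
Huffman merges:
merge b(3) and d(40): 43
merge e(42) and 43: 85
merge c(64) and a(72): 136
merge 85 and 136: 221
Huffman total = 43 + 85 + 136 + 221 = 485 bits.
Saving = 663 − 485 = 178 bits.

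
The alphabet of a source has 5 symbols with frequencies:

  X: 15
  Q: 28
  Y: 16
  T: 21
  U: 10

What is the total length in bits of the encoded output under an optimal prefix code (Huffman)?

Merge the two smallest weights repeatedly:
U(10) + X(15) → 25
Y(16) + T(21) → 37
25 + Q(28) → 53
37 + 53 → 90
The encoded length is the sum of every internal node's weight: 25 + 37 + 53 + 90 = 205 bits.

205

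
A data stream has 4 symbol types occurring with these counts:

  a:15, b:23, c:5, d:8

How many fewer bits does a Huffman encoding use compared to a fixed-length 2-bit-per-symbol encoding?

10

Fixed-length: 2 bits × 51 symbols = 102 bits.
Huffman merges:
combine c(5), d(8) → 13
combine 13, a(15) → 28
combine b(23), 28 → 51
Huffman total = 13 + 28 + 51 = 92 bits.
Saving = 102 − 92 = 10 bits.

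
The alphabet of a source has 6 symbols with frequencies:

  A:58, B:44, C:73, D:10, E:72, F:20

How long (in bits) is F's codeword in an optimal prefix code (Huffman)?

Build the tree from the bottom:
merge D(10) and F(20): 30
merge 30 and B(44): 74
merge A(58) and E(72): 130
merge C(73) and 74: 147
merge 130 and 147: 277
F's leaf is at depth 4, giving a 4-bit codeword.

4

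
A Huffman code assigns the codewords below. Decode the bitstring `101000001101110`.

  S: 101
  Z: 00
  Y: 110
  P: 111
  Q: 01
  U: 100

SZZQSY

Read left to right; each codeword is recognised as soon as it completes (prefix code):
  101→S | 00→Z | 00→Z | 01→Q | 101→S | 110→Y
Decoded message: SZZQSY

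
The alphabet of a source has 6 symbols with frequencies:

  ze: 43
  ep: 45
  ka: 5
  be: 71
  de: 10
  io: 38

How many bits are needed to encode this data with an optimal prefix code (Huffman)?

492

Greedily combine the two least-frequent nodes:
combine ka(5), de(10) → 15
combine 15, io(38) → 53
combine ze(43), ep(45) → 88
combine 53, be(71) → 124
combine 88, 124 → 212
Each symbol's bit-cost is frequency × depth; summing gives 492 bits (equivalently 15 + 53 + 88 + 124 + 212).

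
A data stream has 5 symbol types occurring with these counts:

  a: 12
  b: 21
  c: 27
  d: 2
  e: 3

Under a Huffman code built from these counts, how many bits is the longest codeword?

Merge the two lowest-weight nodes at each step:
d(2) + e(3) → 5
5 + a(12) → 17
17 + b(21) → 38
c(27) + 38 → 65
Maximum depth reached is 4.

4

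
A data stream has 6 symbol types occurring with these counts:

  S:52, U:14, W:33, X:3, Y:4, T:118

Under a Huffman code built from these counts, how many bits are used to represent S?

2

Huffman merges, smallest pair first:
combine X(3), Y(4) → 7
combine 7, U(14) → 21
combine 21, W(33) → 54
combine S(52), 54 → 106
combine 106, T(118) → 224
The subtree containing S is merged 2 times, so code length = 2.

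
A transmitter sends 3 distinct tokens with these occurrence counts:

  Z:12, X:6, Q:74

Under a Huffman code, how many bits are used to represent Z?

Build the tree from the bottom:
X(6) + Z(12) → 18
18 + Q(74) → 92
Z's leaf is at depth 2, giving a 2-bit codeword.

2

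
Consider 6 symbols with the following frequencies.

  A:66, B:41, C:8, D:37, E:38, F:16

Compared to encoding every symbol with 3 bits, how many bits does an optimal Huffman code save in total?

Fixed-length: 3 bits × 206 symbols = 618 bits.
Huffman merges:
merge C(8) and F(16): 24
merge 24 and D(37): 61
merge E(38) and B(41): 79
merge 61 and A(66): 127
merge 79 and 127: 206
Huffman total = 24 + 61 + 79 + 127 + 206 = 497 bits.
Saving = 618 − 497 = 121 bits.

121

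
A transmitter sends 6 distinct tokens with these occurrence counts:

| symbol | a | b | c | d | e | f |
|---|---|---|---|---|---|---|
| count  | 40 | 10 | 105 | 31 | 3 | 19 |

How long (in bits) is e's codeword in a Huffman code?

5

Huffman merges, smallest pair first:
e(3) + b(10) → 13
13 + f(19) → 32
d(31) + 32 → 63
a(40) + 63 → 103
103 + c(105) → 208
e's leaf is at depth 5, giving a 5-bit codeword.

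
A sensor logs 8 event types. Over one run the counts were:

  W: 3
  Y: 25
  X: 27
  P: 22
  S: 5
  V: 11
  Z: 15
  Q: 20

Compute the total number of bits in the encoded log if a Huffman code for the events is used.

359

Greedily combine the two least-frequent nodes:
merge W(3) and S(5): 8
merge 8 and V(11): 19
merge Z(15) and 19: 34
merge Q(20) and P(22): 42
merge Y(25) and X(27): 52
merge 34 and 42: 76
merge 52 and 76: 128
Total encoded bits = sum of merged weights = 8 + 19 + 34 + 42 + 52 + 76 + 128 = 359.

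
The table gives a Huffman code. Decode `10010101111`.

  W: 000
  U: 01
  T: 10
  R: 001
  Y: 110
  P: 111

Read left to right; each codeword is recognised as soon as it completes (prefix code):
  10→T | 01→U | 01→U | 01→U | 111→P
Decoded message: TUUUP

TUUUP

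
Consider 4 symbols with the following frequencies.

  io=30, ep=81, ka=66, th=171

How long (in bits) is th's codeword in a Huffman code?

1

Build the tree from the bottom:
combine io(30), ka(66) → 96
combine ep(81), 96 → 177
combine th(171), 177 → 348
th sits one level below the root: a 1-bit codeword.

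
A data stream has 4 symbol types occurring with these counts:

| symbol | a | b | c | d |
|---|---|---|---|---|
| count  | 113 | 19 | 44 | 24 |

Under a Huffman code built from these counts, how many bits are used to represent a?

1

Build the tree from the bottom:
b(19) + d(24) → 43
43 + c(44) → 87
87 + a(113) → 200
a is a child of the root — depth 1, so its codeword is a single bit.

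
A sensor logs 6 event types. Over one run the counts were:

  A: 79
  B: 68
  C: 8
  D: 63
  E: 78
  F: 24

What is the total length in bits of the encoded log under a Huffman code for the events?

767

Build the Huffman tree bottom-up:
C(8) + F(24) → 32
32 + D(63) → 95
B(68) + E(78) → 146
A(79) + 95 → 174
146 + 174 → 320
The encoded length is the sum of every internal node's weight: 32 + 95 + 146 + 174 + 320 = 767 bits.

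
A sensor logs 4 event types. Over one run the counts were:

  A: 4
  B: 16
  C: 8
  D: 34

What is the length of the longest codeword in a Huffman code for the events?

Merge the two lowest-weight nodes at each step:
combine A(4), C(8) → 12
combine 12, B(16) → 28
combine 28, D(34) → 62
The rarest symbols sit at the bottom; the longest codeword is 3 bits.

3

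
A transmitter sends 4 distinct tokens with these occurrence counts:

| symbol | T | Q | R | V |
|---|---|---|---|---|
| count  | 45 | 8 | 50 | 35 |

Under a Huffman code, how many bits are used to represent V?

Build the tree from the bottom:
combine Q(8), V(35) → 43
combine 43, T(45) → 88
combine R(50), 88 → 138
V sits 3 levels below the root, so its codeword is 3 bits.

3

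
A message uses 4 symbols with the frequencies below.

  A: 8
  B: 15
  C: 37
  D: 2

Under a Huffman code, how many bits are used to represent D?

3

Huffman merges, smallest pair first:
merge D(2) and A(8): 10
merge 10 and B(15): 25
merge 25 and C(37): 62
D sits 3 levels below the root, so its codeword is 3 bits.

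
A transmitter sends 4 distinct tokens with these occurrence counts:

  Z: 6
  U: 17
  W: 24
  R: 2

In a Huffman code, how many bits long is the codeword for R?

3

Repeatedly merge the two smallest:
combine R(2), Z(6) → 8
combine 8, U(17) → 25
combine W(24), 25 → 49
R's leaf is at depth 3, giving a 3-bit codeword.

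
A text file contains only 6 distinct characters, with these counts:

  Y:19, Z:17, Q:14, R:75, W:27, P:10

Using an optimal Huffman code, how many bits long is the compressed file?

Merge the two smallest weights repeatedly:
P(10) + Q(14) → 24
Z(17) + Y(19) → 36
24 + W(27) → 51
36 + 51 → 87
R(75) + 87 → 162
Each symbol's bit-cost is frequency × depth; summing gives 360 bits (equivalently 24 + 36 + 51 + 87 + 162).

360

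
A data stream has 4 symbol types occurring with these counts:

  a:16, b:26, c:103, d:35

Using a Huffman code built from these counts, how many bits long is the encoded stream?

Build the Huffman tree bottom-up:
combine a(16), b(26) → 42
combine d(35), 42 → 77
combine 77, c(103) → 180
Total encoded bits = sum of merged weights = 42 + 77 + 180 = 299.

299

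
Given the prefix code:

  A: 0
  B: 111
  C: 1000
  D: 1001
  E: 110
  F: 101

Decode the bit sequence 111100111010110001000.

BDEFCC

Read left to right; each codeword is recognised as soon as it completes (prefix code):
  111→B | 1001→D | 110→E | 101→F | 1000→C | 1000→C
Decoded message: BDEFCC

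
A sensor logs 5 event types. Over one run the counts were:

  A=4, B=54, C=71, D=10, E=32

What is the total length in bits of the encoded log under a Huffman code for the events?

331

Greedily combine the two least-frequent nodes:
A(4) + D(10) → 14
14 + E(32) → 46
46 + B(54) → 100
C(71) + 100 → 171
Each symbol's bit-cost is frequency × depth; summing gives 331 bits (equivalently 14 + 46 + 100 + 171).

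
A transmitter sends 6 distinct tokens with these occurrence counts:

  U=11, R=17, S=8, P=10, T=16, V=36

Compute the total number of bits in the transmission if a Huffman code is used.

240

Merge the two smallest weights repeatedly:
combine S(8), P(10) → 18
combine U(11), T(16) → 27
combine R(17), 18 → 35
combine 27, 35 → 62
combine V(36), 62 → 98
Each symbol's bit-cost is frequency × depth; summing gives 240 bits (equivalently 18 + 27 + 35 + 62 + 98).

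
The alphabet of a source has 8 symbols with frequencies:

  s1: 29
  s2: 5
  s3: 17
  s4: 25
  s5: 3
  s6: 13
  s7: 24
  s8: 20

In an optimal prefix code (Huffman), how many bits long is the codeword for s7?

Huffman merges, smallest pair first:
s5(3) + s2(5) → 8
8 + s6(13) → 21
s3(17) + s8(20) → 37
21 + s7(24) → 45
s4(25) + s1(29) → 54
37 + 45 → 82
54 + 82 → 136
The subtree containing s7 is merged 3 times, so code length = 3.

3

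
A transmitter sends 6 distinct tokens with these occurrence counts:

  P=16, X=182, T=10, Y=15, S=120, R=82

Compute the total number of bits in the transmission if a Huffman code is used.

Merge the two smallest weights repeatedly:
merge T(10) and Y(15): 25
merge P(16) and 25: 41
merge 41 and R(82): 123
merge S(120) and 123: 243
merge X(182) and 243: 425
The encoded length is the sum of every internal node's weight: 25 + 41 + 123 + 243 + 425 = 857 bits.

857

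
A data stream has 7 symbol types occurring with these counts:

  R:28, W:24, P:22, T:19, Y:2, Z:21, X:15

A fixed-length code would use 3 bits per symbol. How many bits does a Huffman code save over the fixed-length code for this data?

Fixed-length: 3 bits × 131 symbols = 393 bits.
Huffman merges:
Y(2) + X(15) → 17
17 + T(19) → 36
Z(21) + P(22) → 43
W(24) + R(28) → 52
36 + 43 → 79
52 + 79 → 131
Huffman total = 17 + 36 + 43 + 52 + 79 + 131 = 358 bits.
Saving = 393 − 358 = 35 bits.

35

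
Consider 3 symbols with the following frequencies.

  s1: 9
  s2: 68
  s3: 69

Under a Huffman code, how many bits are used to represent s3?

1

Repeatedly merge the two smallest:
merge s1(9) and s2(68): 77
merge s3(69) and 77: 146
s3 sits one level below the root: a 1-bit codeword.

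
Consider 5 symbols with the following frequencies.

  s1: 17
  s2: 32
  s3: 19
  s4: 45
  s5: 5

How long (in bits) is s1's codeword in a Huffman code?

4

Repeatedly merge the two smallest:
merge s5(5) and s1(17): 22
merge s3(19) and 22: 41
merge s2(32) and 41: 73
merge s4(45) and 73: 118
s1's leaf is at depth 4, giving a 4-bit codeword.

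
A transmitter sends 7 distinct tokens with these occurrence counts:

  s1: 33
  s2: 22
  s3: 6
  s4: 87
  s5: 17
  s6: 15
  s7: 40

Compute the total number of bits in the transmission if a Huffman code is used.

Greedily combine the two least-frequent nodes:
combine s3(6), s6(15) → 21
combine s5(17), 21 → 38
combine s2(22), s1(33) → 55
combine 38, s7(40) → 78
combine 55, 78 → 133
combine s4(87), 133 → 220
Total encoded bits = sum of merged weights = 21 + 38 + 55 + 78 + 133 + 220 = 545.

545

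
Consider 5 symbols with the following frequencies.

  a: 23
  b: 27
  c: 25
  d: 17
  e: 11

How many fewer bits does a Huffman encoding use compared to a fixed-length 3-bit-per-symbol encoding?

75

Fixed-length: 3 bits × 103 symbols = 309 bits.
Huffman merges:
e(11) + d(17) → 28
a(23) + c(25) → 48
b(27) + 28 → 55
48 + 55 → 103
Huffman total = 28 + 48 + 55 + 103 = 234 bits.
Saving = 309 − 234 = 75 bits.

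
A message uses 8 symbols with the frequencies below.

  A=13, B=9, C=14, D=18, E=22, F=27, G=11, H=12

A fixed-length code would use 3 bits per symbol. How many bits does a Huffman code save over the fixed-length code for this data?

7

Fixed-length: 3 bits × 126 symbols = 378 bits.
Huffman merges:
B(9) + G(11) → 20
H(12) + A(13) → 25
C(14) + D(18) → 32
20 + E(22) → 42
25 + F(27) → 52
32 + 42 → 74
52 + 74 → 126
Huffman total = 20 + 25 + 32 + 42 + 52 + 74 + 126 = 371 bits.
Saving = 378 − 371 = 7 bits.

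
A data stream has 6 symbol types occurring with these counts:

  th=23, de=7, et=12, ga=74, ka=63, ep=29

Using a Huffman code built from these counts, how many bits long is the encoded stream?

Merge the two smallest weights repeatedly:
merge de(7) and et(12): 19
merge 19 and th(23): 42
merge ep(29) and 42: 71
merge ka(63) and 71: 134
merge ga(74) and 134: 208
Total encoded bits = sum of merged weights = 19 + 42 + 71 + 134 + 208 = 474.

474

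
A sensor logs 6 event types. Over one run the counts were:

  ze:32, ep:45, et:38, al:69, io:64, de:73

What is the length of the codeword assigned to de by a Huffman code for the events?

2

Build the tree from the bottom:
ze(32) + et(38) → 70
ep(45) + io(64) → 109
al(69) + 70 → 139
de(73) + 109 → 182
139 + 182 → 321
de's leaf is at depth 2, giving a 2-bit codeword.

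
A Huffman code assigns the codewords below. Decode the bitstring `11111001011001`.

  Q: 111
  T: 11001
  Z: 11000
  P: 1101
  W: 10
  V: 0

Read left to right; each codeword is recognised as soon as it completes (prefix code):
  111→Q | 11001→T | 0→V | 11001→T
Decoded message: QTVT

QTVT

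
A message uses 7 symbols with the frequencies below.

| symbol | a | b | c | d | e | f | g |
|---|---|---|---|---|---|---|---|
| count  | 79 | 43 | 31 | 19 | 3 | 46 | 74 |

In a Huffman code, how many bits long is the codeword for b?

Repeatedly merge the two smallest:
e(3) + d(19) → 22
22 + c(31) → 53
b(43) + f(46) → 89
53 + g(74) → 127
a(79) + 89 → 168
127 + 168 → 295
b sits 3 levels below the root, so its codeword is 3 bits.

3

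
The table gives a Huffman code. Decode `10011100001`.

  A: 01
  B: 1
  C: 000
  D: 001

BDBBCA

Read left to right; each codeword is recognised as soon as it completes (prefix code):
  1→B | 001→D | 1→B | 1→B | 000→C | 01→A
Decoded message: BDBBCA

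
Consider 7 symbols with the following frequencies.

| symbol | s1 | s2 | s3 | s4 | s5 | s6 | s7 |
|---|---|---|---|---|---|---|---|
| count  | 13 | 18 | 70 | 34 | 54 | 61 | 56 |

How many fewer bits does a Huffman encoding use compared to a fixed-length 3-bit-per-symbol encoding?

Fixed-length: 3 bits × 306 symbols = 918 bits.
Huffman merges:
merge s1(13) and s2(18): 31
merge 31 and s4(34): 65
merge s5(54) and s7(56): 110
merge s6(61) and 65: 126
merge s3(70) and 110: 180
merge 126 and 180: 306
Huffman total = 31 + 65 + 110 + 126 + 180 + 306 = 818 bits.
Saving = 918 − 818 = 100 bits.

100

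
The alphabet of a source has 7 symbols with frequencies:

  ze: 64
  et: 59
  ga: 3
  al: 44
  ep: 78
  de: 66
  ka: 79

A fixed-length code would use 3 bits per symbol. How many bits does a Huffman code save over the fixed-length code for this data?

Fixed-length: 3 bits × 393 symbols = 1179 bits.
Huffman merges:
ga(3) + al(44) → 47
47 + et(59) → 106
ze(64) + de(66) → 130
ep(78) + ka(79) → 157
106 + 130 → 236
157 + 236 → 393
Huffman total = 47 + 106 + 130 + 157 + 236 + 393 = 1069 bits.
Saving = 1179 − 1069 = 110 bits.

110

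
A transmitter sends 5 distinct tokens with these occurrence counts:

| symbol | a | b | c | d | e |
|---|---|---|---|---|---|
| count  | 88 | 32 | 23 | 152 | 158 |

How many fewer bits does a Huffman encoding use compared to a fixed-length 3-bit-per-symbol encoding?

413

Fixed-length: 3 bits × 453 symbols = 1359 bits.
Huffman merges:
combine c(23), b(32) → 55
combine 55, a(88) → 143
combine 143, d(152) → 295
combine e(158), 295 → 453
Huffman total = 55 + 143 + 295 + 453 = 946 bits.
Saving = 1359 − 946 = 413 bits.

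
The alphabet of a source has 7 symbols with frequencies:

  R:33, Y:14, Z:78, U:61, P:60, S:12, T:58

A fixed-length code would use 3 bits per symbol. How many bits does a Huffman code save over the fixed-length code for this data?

114

Fixed-length: 3 bits × 316 symbols = 948 bits.
Huffman merges:
combine S(12), Y(14) → 26
combine 26, R(33) → 59
combine T(58), 59 → 117
combine P(60), U(61) → 121
combine Z(78), 117 → 195
combine 121, 195 → 316
Huffman total = 26 + 59 + 117 + 121 + 195 + 316 = 834 bits.
Saving = 948 − 834 = 114 bits.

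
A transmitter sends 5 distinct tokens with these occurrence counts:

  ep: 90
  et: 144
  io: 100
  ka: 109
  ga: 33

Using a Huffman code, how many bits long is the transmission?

1075

Greedily combine the two least-frequent nodes:
ga(33) + ep(90) → 123
io(100) + ka(109) → 209
123 + et(144) → 267
209 + 267 → 476
The encoded length is the sum of every internal node's weight: 123 + 209 + 267 + 476 = 1075 bits.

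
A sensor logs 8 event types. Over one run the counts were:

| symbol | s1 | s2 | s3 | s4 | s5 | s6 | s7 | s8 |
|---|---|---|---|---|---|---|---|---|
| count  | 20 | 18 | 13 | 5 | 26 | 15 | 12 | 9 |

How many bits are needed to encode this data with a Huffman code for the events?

342

Greedily combine the two least-frequent nodes:
s4(5) + s8(9) → 14
s7(12) + s3(13) → 25
14 + s6(15) → 29
s2(18) + s1(20) → 38
25 + s5(26) → 51
29 + 38 → 67
51 + 67 → 118
Each symbol's bit-cost is frequency × depth; summing gives 342 bits (equivalently 14 + 25 + 29 + 38 + 51 + 67 + 118).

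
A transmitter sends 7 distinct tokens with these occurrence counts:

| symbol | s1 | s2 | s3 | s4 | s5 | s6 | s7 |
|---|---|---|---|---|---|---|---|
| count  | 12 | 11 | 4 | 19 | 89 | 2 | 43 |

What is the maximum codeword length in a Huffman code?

Merge the two lowest-weight nodes at each step:
s6(2) + s3(4) → 6
6 + s2(11) → 17
s1(12) + 17 → 29
s4(19) + 29 → 48
s7(43) + 48 → 91
s5(89) + 91 → 180
Maximum depth reached is 6.

6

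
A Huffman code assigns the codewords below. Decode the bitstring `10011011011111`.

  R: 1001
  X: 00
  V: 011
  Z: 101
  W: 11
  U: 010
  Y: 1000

Read left to right; each codeword is recognised as soon as it completes (prefix code):
  1001→R | 101→Z | 101→Z | 11→W | 11→W
Decoded message: RZZWW

RZZWW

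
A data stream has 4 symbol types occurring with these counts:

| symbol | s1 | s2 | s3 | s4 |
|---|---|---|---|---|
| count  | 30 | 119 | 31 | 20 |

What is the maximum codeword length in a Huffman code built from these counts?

Merge the two lowest-weight nodes at each step:
s4(20) + s1(30) → 50
s3(31) + 50 → 81
81 + s2(119) → 200
The first pair merged (s4, s1) ends up deepest, at depth 3.

3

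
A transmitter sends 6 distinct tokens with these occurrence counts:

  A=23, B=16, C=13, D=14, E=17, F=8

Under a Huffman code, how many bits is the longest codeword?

3

Merge the two lowest-weight nodes at each step:
combine F(8), C(13) → 21
combine D(14), B(16) → 30
combine E(17), 21 → 38
combine A(23), 30 → 53
combine 38, 53 → 91
The first pair merged (F, C) ends up deepest, at depth 3.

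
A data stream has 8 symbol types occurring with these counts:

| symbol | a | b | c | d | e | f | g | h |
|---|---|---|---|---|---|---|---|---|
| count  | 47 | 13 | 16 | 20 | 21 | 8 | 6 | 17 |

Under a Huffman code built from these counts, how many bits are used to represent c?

3

Huffman merges, smallest pair first:
merge g(6) and f(8): 14
merge b(13) and 14: 27
merge c(16) and h(17): 33
merge d(20) and e(21): 41
merge 27 and 33: 60
merge 41 and a(47): 88
merge 60 and 88: 148
c sits 3 levels below the root, so its codeword is 3 bits.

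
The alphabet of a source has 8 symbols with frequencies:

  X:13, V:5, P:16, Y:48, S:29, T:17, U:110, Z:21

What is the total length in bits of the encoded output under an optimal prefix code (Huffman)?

Build the Huffman tree bottom-up:
V(5) + X(13) → 18
P(16) + T(17) → 33
18 + Z(21) → 39
S(29) + 33 → 62
39 + Y(48) → 87
62 + 87 → 149
U(110) + 149 → 259
Each symbol's bit-cost is frequency × depth; summing gives 647 bits (equivalently 18 + 33 + 39 + 62 + 87 + 149 + 259).

647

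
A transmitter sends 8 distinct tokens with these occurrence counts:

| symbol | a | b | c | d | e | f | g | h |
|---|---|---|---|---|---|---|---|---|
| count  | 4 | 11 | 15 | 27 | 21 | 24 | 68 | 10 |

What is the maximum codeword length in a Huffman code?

5

Merge the two lowest-weight nodes at each step:
combine a(4), h(10) → 14
combine b(11), 14 → 25
combine c(15), e(21) → 36
combine f(24), 25 → 49
combine d(27), 36 → 63
combine 49, 63 → 112
combine g(68), 112 → 180
The first pair merged (a, h) ends up deepest, at depth 5.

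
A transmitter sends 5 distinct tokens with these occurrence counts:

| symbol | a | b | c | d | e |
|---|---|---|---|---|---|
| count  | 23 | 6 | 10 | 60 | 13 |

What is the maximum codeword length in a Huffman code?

Merge the two lowest-weight nodes at each step:
merge b(6) and c(10): 16
merge e(13) and 16: 29
merge a(23) and 29: 52
merge 52 and d(60): 112
The first pair merged (b, c) ends up deepest, at depth 4.

4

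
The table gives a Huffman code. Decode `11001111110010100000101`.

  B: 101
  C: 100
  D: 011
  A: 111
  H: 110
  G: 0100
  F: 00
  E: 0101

Read left to right; each codeword is recognised as soon as it completes (prefix code):
  110→H | 011→D | 111→A | 100→C | 101→B | 00→F | 00→F | 0101→E
Decoded message: HDACBFFE

HDACBFFE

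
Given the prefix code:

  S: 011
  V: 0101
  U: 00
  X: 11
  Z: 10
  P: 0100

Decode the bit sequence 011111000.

SXZU

Read left to right; each codeword is recognised as soon as it completes (prefix code):
  011→S | 11→X | 10→Z | 00→U
Decoded message: SXZU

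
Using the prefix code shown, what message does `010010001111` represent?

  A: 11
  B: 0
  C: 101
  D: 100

BDDBAA

Read left to right; each codeword is recognised as soon as it completes (prefix code):
  0→B | 100→D | 100→D | 0→B | 11→A | 11→A
Decoded message: BDDBAA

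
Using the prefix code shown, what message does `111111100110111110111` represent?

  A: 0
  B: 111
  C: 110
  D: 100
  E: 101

BBDCBCB

Read left to right; each codeword is recognised as soon as it completes (prefix code):
  111→B | 111→B | 100→D | 110→C | 111→B | 110→C | 111→B
Decoded message: BBDCBCB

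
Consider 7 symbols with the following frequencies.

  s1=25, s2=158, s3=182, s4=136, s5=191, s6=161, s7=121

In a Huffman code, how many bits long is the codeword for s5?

Huffman merges, smallest pair first:
s1(25) + s7(121) → 146
s4(136) + 146 → 282
s2(158) + s6(161) → 319
s3(182) + s5(191) → 373
282 + 319 → 601
373 + 601 → 974
s5's leaf is at depth 2, giving a 2-bit codeword.

2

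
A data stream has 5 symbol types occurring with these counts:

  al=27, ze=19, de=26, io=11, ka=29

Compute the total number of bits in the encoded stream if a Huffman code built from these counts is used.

254

Merge the two smallest weights repeatedly:
io(11) + ze(19) → 30
de(26) + al(27) → 53
ka(29) + 30 → 59
53 + 59 → 112
Total encoded bits = sum of merged weights = 30 + 53 + 59 + 112 = 254.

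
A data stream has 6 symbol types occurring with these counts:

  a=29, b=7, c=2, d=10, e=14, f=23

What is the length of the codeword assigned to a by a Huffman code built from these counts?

Build the tree from the bottom:
c(2) + b(7) → 9
9 + d(10) → 19
e(14) + 19 → 33
f(23) + a(29) → 52
33 + 52 → 85
a sits 2 levels below the root, so its codeword is 2 bits.

2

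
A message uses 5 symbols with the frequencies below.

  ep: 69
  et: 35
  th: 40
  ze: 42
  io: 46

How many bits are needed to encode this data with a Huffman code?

Greedily combine the two least-frequent nodes:
merge et(35) and th(40): 75
merge ze(42) and io(46): 88
merge ep(69) and 75: 144
merge 88 and 144: 232
The encoded length is the sum of every internal node's weight: 75 + 88 + 144 + 232 = 539 bits.

539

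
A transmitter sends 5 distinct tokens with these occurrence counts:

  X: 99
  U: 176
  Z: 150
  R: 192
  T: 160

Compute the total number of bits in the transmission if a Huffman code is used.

1803

Greedily combine the two least-frequent nodes:
combine X(99), Z(150) → 249
combine T(160), U(176) → 336
combine R(192), 249 → 441
combine 336, 441 → 777
The encoded length is the sum of every internal node's weight: 249 + 336 + 441 + 777 = 1803 bits.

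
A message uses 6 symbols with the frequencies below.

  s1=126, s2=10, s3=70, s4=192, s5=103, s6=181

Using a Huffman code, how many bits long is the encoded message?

1627

Build the Huffman tree bottom-up:
s2(10) + s3(70) → 80
80 + s5(103) → 183
s1(126) + s6(181) → 307
183 + s4(192) → 375
307 + 375 → 682
The encoded length is the sum of every internal node's weight: 80 + 183 + 307 + 375 + 682 = 1627 bits.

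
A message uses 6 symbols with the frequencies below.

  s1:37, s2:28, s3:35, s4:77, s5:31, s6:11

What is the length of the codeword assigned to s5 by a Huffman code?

3

Repeatedly merge the two smallest:
s6(11) + s2(28) → 39
s5(31) + s3(35) → 66
s1(37) + 39 → 76
66 + 76 → 142
s4(77) + 142 → 219
The subtree containing s5 is merged 3 times, so code length = 3.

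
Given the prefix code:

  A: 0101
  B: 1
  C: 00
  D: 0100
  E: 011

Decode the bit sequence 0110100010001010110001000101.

EDDAECDA

Read left to right; each codeword is recognised as soon as it completes (prefix code):
  011→E | 0100→D | 0100→D | 0101→A | 011→E | 00→C | 0100→D | 0101→A
Decoded message: EDDAECDA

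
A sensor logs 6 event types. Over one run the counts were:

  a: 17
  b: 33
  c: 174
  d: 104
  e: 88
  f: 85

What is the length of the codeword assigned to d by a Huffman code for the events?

Build the tree from the bottom:
combine a(17), b(33) → 50
combine 50, f(85) → 135
combine e(88), d(104) → 192
combine 135, c(174) → 309
combine 192, 309 → 501
d sits 2 levels below the root, so its codeword is 2 bits.

2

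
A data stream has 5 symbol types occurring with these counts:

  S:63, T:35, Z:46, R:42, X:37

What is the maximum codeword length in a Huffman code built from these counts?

Merge the two lowest-weight nodes at each step:
combine T(35), X(37) → 72
combine R(42), Z(46) → 88
combine S(63), 72 → 135
combine 88, 135 → 223
Maximum depth reached is 3.

3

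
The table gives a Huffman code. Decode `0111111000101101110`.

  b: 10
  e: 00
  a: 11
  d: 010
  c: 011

Read left to right; each codeword is recognised as soon as it completes (prefix code):
  011→c | 11→a | 11→a | 00→e | 010→d | 11→a | 011→c | 10→b
Decoded message: caaedacb

caaedacb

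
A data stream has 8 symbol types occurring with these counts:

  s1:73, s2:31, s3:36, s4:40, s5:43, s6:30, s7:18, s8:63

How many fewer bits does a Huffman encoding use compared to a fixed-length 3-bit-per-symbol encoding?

Fixed-length: 3 bits × 334 symbols = 1002 bits.
Huffman merges:
s7(18) + s6(30) → 48
s2(31) + s3(36) → 67
s4(40) + s5(43) → 83
48 + s8(63) → 111
67 + s1(73) → 140
83 + 111 → 194
140 + 194 → 334
Huffman total = 48 + 67 + 83 + 111 + 140 + 194 + 334 = 977 bits.
Saving = 1002 − 977 = 25 bits.

25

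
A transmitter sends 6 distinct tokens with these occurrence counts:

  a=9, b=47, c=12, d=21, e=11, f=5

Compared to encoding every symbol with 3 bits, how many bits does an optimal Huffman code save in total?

80

Fixed-length: 3 bits × 105 symbols = 315 bits.
Huffman merges:
f(5) + a(9) → 14
e(11) + c(12) → 23
14 + d(21) → 35
23 + 35 → 58
b(47) + 58 → 105
Huffman total = 14 + 23 + 35 + 58 + 105 = 235 bits.
Saving = 315 − 235 = 80 bits.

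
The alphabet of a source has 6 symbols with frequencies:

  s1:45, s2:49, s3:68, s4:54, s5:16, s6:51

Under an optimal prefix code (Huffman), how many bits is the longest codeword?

Merge the two lowest-weight nodes at each step:
s5(16) + s1(45) → 61
s2(49) + s6(51) → 100
s4(54) + 61 → 115
s3(68) + 100 → 168
115 + 168 → 283
The first pair merged (s5, s1) ends up deepest, at depth 3.

3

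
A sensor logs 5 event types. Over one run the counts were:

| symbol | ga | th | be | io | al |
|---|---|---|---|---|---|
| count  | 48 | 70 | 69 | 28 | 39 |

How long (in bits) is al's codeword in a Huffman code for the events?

3

Huffman merges, smallest pair first:
merge io(28) and al(39): 67
merge ga(48) and 67: 115
merge be(69) and th(70): 139
merge 115 and 139: 254
The subtree containing al is merged 3 times, so code length = 3.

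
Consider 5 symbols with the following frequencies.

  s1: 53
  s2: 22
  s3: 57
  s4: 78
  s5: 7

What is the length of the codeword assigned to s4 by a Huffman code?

Build the tree from the bottom:
s5(7) + s2(22) → 29
29 + s1(53) → 82
s3(57) + s4(78) → 135
82 + 135 → 217
s4 sits 2 levels below the root, so its codeword is 2 bits.

2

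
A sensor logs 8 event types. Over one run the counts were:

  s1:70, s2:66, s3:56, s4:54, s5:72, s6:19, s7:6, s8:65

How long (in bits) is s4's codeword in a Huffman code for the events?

3

Repeatedly merge the two smallest:
s7(6) + s6(19) → 25
25 + s4(54) → 79
s3(56) + s8(65) → 121
s2(66) + s1(70) → 136
s5(72) + 79 → 151
121 + 136 → 257
151 + 257 → 408
The subtree containing s4 is merged 3 times, so code length = 3.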